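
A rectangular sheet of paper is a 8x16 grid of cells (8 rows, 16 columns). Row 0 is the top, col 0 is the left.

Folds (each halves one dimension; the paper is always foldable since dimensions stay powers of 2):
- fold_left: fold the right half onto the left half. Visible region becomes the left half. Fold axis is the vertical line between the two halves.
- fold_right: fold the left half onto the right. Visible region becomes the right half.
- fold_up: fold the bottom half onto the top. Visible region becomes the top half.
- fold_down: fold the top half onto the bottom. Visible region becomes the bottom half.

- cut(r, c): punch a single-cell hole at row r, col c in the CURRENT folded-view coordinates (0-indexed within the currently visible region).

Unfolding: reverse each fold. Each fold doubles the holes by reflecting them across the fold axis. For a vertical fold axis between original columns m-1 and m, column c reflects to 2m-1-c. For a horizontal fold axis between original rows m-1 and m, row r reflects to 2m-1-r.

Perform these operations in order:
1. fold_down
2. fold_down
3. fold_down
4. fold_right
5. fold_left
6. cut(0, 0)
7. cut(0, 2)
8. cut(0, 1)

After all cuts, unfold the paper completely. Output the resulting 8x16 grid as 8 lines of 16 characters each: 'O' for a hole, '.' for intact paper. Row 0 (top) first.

Answer: OOO..OOOOOO..OOO
OOO..OOOOOO..OOO
OOO..OOOOOO..OOO
OOO..OOOOOO..OOO
OOO..OOOOOO..OOO
OOO..OOOOOO..OOO
OOO..OOOOOO..OOO
OOO..OOOOOO..OOO

Derivation:
Op 1 fold_down: fold axis h@4; visible region now rows[4,8) x cols[0,16) = 4x16
Op 2 fold_down: fold axis h@6; visible region now rows[6,8) x cols[0,16) = 2x16
Op 3 fold_down: fold axis h@7; visible region now rows[7,8) x cols[0,16) = 1x16
Op 4 fold_right: fold axis v@8; visible region now rows[7,8) x cols[8,16) = 1x8
Op 5 fold_left: fold axis v@12; visible region now rows[7,8) x cols[8,12) = 1x4
Op 6 cut(0, 0): punch at orig (7,8); cuts so far [(7, 8)]; region rows[7,8) x cols[8,12) = 1x4
Op 7 cut(0, 2): punch at orig (7,10); cuts so far [(7, 8), (7, 10)]; region rows[7,8) x cols[8,12) = 1x4
Op 8 cut(0, 1): punch at orig (7,9); cuts so far [(7, 8), (7, 9), (7, 10)]; region rows[7,8) x cols[8,12) = 1x4
Unfold 1 (reflect across v@12): 6 holes -> [(7, 8), (7, 9), (7, 10), (7, 13), (7, 14), (7, 15)]
Unfold 2 (reflect across v@8): 12 holes -> [(7, 0), (7, 1), (7, 2), (7, 5), (7, 6), (7, 7), (7, 8), (7, 9), (7, 10), (7, 13), (7, 14), (7, 15)]
Unfold 3 (reflect across h@7): 24 holes -> [(6, 0), (6, 1), (6, 2), (6, 5), (6, 6), (6, 7), (6, 8), (6, 9), (6, 10), (6, 13), (6, 14), (6, 15), (7, 0), (7, 1), (7, 2), (7, 5), (7, 6), (7, 7), (7, 8), (7, 9), (7, 10), (7, 13), (7, 14), (7, 15)]
Unfold 4 (reflect across h@6): 48 holes -> [(4, 0), (4, 1), (4, 2), (4, 5), (4, 6), (4, 7), (4, 8), (4, 9), (4, 10), (4, 13), (4, 14), (4, 15), (5, 0), (5, 1), (5, 2), (5, 5), (5, 6), (5, 7), (5, 8), (5, 9), (5, 10), (5, 13), (5, 14), (5, 15), (6, 0), (6, 1), (6, 2), (6, 5), (6, 6), (6, 7), (6, 8), (6, 9), (6, 10), (6, 13), (6, 14), (6, 15), (7, 0), (7, 1), (7, 2), (7, 5), (7, 6), (7, 7), (7, 8), (7, 9), (7, 10), (7, 13), (7, 14), (7, 15)]
Unfold 5 (reflect across h@4): 96 holes -> [(0, 0), (0, 1), (0, 2), (0, 5), (0, 6), (0, 7), (0, 8), (0, 9), (0, 10), (0, 13), (0, 14), (0, 15), (1, 0), (1, 1), (1, 2), (1, 5), (1, 6), (1, 7), (1, 8), (1, 9), (1, 10), (1, 13), (1, 14), (1, 15), (2, 0), (2, 1), (2, 2), (2, 5), (2, 6), (2, 7), (2, 8), (2, 9), (2, 10), (2, 13), (2, 14), (2, 15), (3, 0), (3, 1), (3, 2), (3, 5), (3, 6), (3, 7), (3, 8), (3, 9), (3, 10), (3, 13), (3, 14), (3, 15), (4, 0), (4, 1), (4, 2), (4, 5), (4, 6), (4, 7), (4, 8), (4, 9), (4, 10), (4, 13), (4, 14), (4, 15), (5, 0), (5, 1), (5, 2), (5, 5), (5, 6), (5, 7), (5, 8), (5, 9), (5, 10), (5, 13), (5, 14), (5, 15), (6, 0), (6, 1), (6, 2), (6, 5), (6, 6), (6, 7), (6, 8), (6, 9), (6, 10), (6, 13), (6, 14), (6, 15), (7, 0), (7, 1), (7, 2), (7, 5), (7, 6), (7, 7), (7, 8), (7, 9), (7, 10), (7, 13), (7, 14), (7, 15)]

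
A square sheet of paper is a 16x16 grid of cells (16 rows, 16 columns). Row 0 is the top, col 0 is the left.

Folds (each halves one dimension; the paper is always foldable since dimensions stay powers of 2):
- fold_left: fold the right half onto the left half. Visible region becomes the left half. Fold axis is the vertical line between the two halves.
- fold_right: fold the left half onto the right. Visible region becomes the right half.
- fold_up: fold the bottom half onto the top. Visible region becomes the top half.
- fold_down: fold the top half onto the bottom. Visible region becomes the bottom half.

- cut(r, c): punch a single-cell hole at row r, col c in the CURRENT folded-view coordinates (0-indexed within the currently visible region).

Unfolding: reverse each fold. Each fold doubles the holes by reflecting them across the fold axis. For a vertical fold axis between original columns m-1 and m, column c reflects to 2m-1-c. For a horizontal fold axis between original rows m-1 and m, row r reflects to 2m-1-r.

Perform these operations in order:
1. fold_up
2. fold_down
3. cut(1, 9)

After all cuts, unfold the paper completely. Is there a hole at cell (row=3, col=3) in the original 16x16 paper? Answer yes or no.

Answer: no

Derivation:
Op 1 fold_up: fold axis h@8; visible region now rows[0,8) x cols[0,16) = 8x16
Op 2 fold_down: fold axis h@4; visible region now rows[4,8) x cols[0,16) = 4x16
Op 3 cut(1, 9): punch at orig (5,9); cuts so far [(5, 9)]; region rows[4,8) x cols[0,16) = 4x16
Unfold 1 (reflect across h@4): 2 holes -> [(2, 9), (5, 9)]
Unfold 2 (reflect across h@8): 4 holes -> [(2, 9), (5, 9), (10, 9), (13, 9)]
Holes: [(2, 9), (5, 9), (10, 9), (13, 9)]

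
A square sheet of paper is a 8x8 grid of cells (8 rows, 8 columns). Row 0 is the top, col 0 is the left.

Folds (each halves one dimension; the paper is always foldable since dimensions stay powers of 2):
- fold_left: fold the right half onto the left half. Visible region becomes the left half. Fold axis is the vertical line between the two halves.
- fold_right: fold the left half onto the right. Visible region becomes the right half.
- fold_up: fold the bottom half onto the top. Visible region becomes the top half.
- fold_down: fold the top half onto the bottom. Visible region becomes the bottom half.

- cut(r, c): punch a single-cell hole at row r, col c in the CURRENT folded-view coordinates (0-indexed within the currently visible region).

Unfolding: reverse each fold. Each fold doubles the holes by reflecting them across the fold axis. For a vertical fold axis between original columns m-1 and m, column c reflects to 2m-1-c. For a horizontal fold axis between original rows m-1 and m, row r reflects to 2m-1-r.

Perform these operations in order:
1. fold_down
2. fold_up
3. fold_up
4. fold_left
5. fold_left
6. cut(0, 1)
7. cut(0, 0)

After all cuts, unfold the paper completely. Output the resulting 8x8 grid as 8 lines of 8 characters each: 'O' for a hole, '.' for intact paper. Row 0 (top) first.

Answer: OOOOOOOO
OOOOOOOO
OOOOOOOO
OOOOOOOO
OOOOOOOO
OOOOOOOO
OOOOOOOO
OOOOOOOO

Derivation:
Op 1 fold_down: fold axis h@4; visible region now rows[4,8) x cols[0,8) = 4x8
Op 2 fold_up: fold axis h@6; visible region now rows[4,6) x cols[0,8) = 2x8
Op 3 fold_up: fold axis h@5; visible region now rows[4,5) x cols[0,8) = 1x8
Op 4 fold_left: fold axis v@4; visible region now rows[4,5) x cols[0,4) = 1x4
Op 5 fold_left: fold axis v@2; visible region now rows[4,5) x cols[0,2) = 1x2
Op 6 cut(0, 1): punch at orig (4,1); cuts so far [(4, 1)]; region rows[4,5) x cols[0,2) = 1x2
Op 7 cut(0, 0): punch at orig (4,0); cuts so far [(4, 0), (4, 1)]; region rows[4,5) x cols[0,2) = 1x2
Unfold 1 (reflect across v@2): 4 holes -> [(4, 0), (4, 1), (4, 2), (4, 3)]
Unfold 2 (reflect across v@4): 8 holes -> [(4, 0), (4, 1), (4, 2), (4, 3), (4, 4), (4, 5), (4, 6), (4, 7)]
Unfold 3 (reflect across h@5): 16 holes -> [(4, 0), (4, 1), (4, 2), (4, 3), (4, 4), (4, 5), (4, 6), (4, 7), (5, 0), (5, 1), (5, 2), (5, 3), (5, 4), (5, 5), (5, 6), (5, 7)]
Unfold 4 (reflect across h@6): 32 holes -> [(4, 0), (4, 1), (4, 2), (4, 3), (4, 4), (4, 5), (4, 6), (4, 7), (5, 0), (5, 1), (5, 2), (5, 3), (5, 4), (5, 5), (5, 6), (5, 7), (6, 0), (6, 1), (6, 2), (6, 3), (6, 4), (6, 5), (6, 6), (6, 7), (7, 0), (7, 1), (7, 2), (7, 3), (7, 4), (7, 5), (7, 6), (7, 7)]
Unfold 5 (reflect across h@4): 64 holes -> [(0, 0), (0, 1), (0, 2), (0, 3), (0, 4), (0, 5), (0, 6), (0, 7), (1, 0), (1, 1), (1, 2), (1, 3), (1, 4), (1, 5), (1, 6), (1, 7), (2, 0), (2, 1), (2, 2), (2, 3), (2, 4), (2, 5), (2, 6), (2, 7), (3, 0), (3, 1), (3, 2), (3, 3), (3, 4), (3, 5), (3, 6), (3, 7), (4, 0), (4, 1), (4, 2), (4, 3), (4, 4), (4, 5), (4, 6), (4, 7), (5, 0), (5, 1), (5, 2), (5, 3), (5, 4), (5, 5), (5, 6), (5, 7), (6, 0), (6, 1), (6, 2), (6, 3), (6, 4), (6, 5), (6, 6), (6, 7), (7, 0), (7, 1), (7, 2), (7, 3), (7, 4), (7, 5), (7, 6), (7, 7)]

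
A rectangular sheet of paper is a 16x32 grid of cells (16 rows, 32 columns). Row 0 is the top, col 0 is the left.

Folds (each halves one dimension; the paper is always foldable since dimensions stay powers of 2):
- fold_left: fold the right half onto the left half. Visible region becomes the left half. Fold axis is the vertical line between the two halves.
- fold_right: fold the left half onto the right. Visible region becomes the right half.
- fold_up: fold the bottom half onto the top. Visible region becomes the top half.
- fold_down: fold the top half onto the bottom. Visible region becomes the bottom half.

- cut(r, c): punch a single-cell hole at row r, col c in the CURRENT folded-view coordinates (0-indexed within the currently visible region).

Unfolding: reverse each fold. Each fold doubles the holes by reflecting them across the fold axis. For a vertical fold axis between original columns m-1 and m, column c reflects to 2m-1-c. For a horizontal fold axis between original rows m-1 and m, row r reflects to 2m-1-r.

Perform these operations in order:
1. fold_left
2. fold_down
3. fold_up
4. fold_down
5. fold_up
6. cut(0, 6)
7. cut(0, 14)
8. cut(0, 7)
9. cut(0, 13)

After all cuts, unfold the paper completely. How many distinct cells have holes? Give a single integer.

Answer: 128

Derivation:
Op 1 fold_left: fold axis v@16; visible region now rows[0,16) x cols[0,16) = 16x16
Op 2 fold_down: fold axis h@8; visible region now rows[8,16) x cols[0,16) = 8x16
Op 3 fold_up: fold axis h@12; visible region now rows[8,12) x cols[0,16) = 4x16
Op 4 fold_down: fold axis h@10; visible region now rows[10,12) x cols[0,16) = 2x16
Op 5 fold_up: fold axis h@11; visible region now rows[10,11) x cols[0,16) = 1x16
Op 6 cut(0, 6): punch at orig (10,6); cuts so far [(10, 6)]; region rows[10,11) x cols[0,16) = 1x16
Op 7 cut(0, 14): punch at orig (10,14); cuts so far [(10, 6), (10, 14)]; region rows[10,11) x cols[0,16) = 1x16
Op 8 cut(0, 7): punch at orig (10,7); cuts so far [(10, 6), (10, 7), (10, 14)]; region rows[10,11) x cols[0,16) = 1x16
Op 9 cut(0, 13): punch at orig (10,13); cuts so far [(10, 6), (10, 7), (10, 13), (10, 14)]; region rows[10,11) x cols[0,16) = 1x16
Unfold 1 (reflect across h@11): 8 holes -> [(10, 6), (10, 7), (10, 13), (10, 14), (11, 6), (11, 7), (11, 13), (11, 14)]
Unfold 2 (reflect across h@10): 16 holes -> [(8, 6), (8, 7), (8, 13), (8, 14), (9, 6), (9, 7), (9, 13), (9, 14), (10, 6), (10, 7), (10, 13), (10, 14), (11, 6), (11, 7), (11, 13), (11, 14)]
Unfold 3 (reflect across h@12): 32 holes -> [(8, 6), (8, 7), (8, 13), (8, 14), (9, 6), (9, 7), (9, 13), (9, 14), (10, 6), (10, 7), (10, 13), (10, 14), (11, 6), (11, 7), (11, 13), (11, 14), (12, 6), (12, 7), (12, 13), (12, 14), (13, 6), (13, 7), (13, 13), (13, 14), (14, 6), (14, 7), (14, 13), (14, 14), (15, 6), (15, 7), (15, 13), (15, 14)]
Unfold 4 (reflect across h@8): 64 holes -> [(0, 6), (0, 7), (0, 13), (0, 14), (1, 6), (1, 7), (1, 13), (1, 14), (2, 6), (2, 7), (2, 13), (2, 14), (3, 6), (3, 7), (3, 13), (3, 14), (4, 6), (4, 7), (4, 13), (4, 14), (5, 6), (5, 7), (5, 13), (5, 14), (6, 6), (6, 7), (6, 13), (6, 14), (7, 6), (7, 7), (7, 13), (7, 14), (8, 6), (8, 7), (8, 13), (8, 14), (9, 6), (9, 7), (9, 13), (9, 14), (10, 6), (10, 7), (10, 13), (10, 14), (11, 6), (11, 7), (11, 13), (11, 14), (12, 6), (12, 7), (12, 13), (12, 14), (13, 6), (13, 7), (13, 13), (13, 14), (14, 6), (14, 7), (14, 13), (14, 14), (15, 6), (15, 7), (15, 13), (15, 14)]
Unfold 5 (reflect across v@16): 128 holes -> [(0, 6), (0, 7), (0, 13), (0, 14), (0, 17), (0, 18), (0, 24), (0, 25), (1, 6), (1, 7), (1, 13), (1, 14), (1, 17), (1, 18), (1, 24), (1, 25), (2, 6), (2, 7), (2, 13), (2, 14), (2, 17), (2, 18), (2, 24), (2, 25), (3, 6), (3, 7), (3, 13), (3, 14), (3, 17), (3, 18), (3, 24), (3, 25), (4, 6), (4, 7), (4, 13), (4, 14), (4, 17), (4, 18), (4, 24), (4, 25), (5, 6), (5, 7), (5, 13), (5, 14), (5, 17), (5, 18), (5, 24), (5, 25), (6, 6), (6, 7), (6, 13), (6, 14), (6, 17), (6, 18), (6, 24), (6, 25), (7, 6), (7, 7), (7, 13), (7, 14), (7, 17), (7, 18), (7, 24), (7, 25), (8, 6), (8, 7), (8, 13), (8, 14), (8, 17), (8, 18), (8, 24), (8, 25), (9, 6), (9, 7), (9, 13), (9, 14), (9, 17), (9, 18), (9, 24), (9, 25), (10, 6), (10, 7), (10, 13), (10, 14), (10, 17), (10, 18), (10, 24), (10, 25), (11, 6), (11, 7), (11, 13), (11, 14), (11, 17), (11, 18), (11, 24), (11, 25), (12, 6), (12, 7), (12, 13), (12, 14), (12, 17), (12, 18), (12, 24), (12, 25), (13, 6), (13, 7), (13, 13), (13, 14), (13, 17), (13, 18), (13, 24), (13, 25), (14, 6), (14, 7), (14, 13), (14, 14), (14, 17), (14, 18), (14, 24), (14, 25), (15, 6), (15, 7), (15, 13), (15, 14), (15, 17), (15, 18), (15, 24), (15, 25)]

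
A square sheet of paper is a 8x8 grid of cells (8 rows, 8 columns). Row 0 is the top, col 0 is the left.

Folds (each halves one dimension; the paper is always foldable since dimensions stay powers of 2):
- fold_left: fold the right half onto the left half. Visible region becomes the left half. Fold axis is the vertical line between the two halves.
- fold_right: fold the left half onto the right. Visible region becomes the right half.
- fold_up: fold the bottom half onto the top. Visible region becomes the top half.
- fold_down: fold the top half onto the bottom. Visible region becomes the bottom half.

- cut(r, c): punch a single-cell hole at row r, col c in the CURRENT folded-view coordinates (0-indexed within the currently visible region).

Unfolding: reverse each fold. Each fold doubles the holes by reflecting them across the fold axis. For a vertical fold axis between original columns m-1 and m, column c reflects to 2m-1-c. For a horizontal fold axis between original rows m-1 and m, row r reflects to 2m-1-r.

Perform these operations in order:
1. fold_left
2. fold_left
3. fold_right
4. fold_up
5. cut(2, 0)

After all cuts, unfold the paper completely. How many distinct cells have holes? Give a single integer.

Op 1 fold_left: fold axis v@4; visible region now rows[0,8) x cols[0,4) = 8x4
Op 2 fold_left: fold axis v@2; visible region now rows[0,8) x cols[0,2) = 8x2
Op 3 fold_right: fold axis v@1; visible region now rows[0,8) x cols[1,2) = 8x1
Op 4 fold_up: fold axis h@4; visible region now rows[0,4) x cols[1,2) = 4x1
Op 5 cut(2, 0): punch at orig (2,1); cuts so far [(2, 1)]; region rows[0,4) x cols[1,2) = 4x1
Unfold 1 (reflect across h@4): 2 holes -> [(2, 1), (5, 1)]
Unfold 2 (reflect across v@1): 4 holes -> [(2, 0), (2, 1), (5, 0), (5, 1)]
Unfold 3 (reflect across v@2): 8 holes -> [(2, 0), (2, 1), (2, 2), (2, 3), (5, 0), (5, 1), (5, 2), (5, 3)]
Unfold 4 (reflect across v@4): 16 holes -> [(2, 0), (2, 1), (2, 2), (2, 3), (2, 4), (2, 5), (2, 6), (2, 7), (5, 0), (5, 1), (5, 2), (5, 3), (5, 4), (5, 5), (5, 6), (5, 7)]

Answer: 16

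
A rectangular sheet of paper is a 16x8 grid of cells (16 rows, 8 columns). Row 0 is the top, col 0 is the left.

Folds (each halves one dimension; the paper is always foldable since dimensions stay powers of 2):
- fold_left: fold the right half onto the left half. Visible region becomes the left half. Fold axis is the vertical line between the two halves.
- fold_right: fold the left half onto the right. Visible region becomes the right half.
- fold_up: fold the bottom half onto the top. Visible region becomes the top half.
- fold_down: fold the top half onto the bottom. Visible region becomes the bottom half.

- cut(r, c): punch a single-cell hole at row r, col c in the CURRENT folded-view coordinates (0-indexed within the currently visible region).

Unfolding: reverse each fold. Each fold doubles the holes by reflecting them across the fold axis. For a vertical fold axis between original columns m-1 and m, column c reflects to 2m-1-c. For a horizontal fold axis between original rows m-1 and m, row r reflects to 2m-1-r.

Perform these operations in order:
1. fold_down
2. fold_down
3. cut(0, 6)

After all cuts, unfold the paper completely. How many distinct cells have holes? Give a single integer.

Answer: 4

Derivation:
Op 1 fold_down: fold axis h@8; visible region now rows[8,16) x cols[0,8) = 8x8
Op 2 fold_down: fold axis h@12; visible region now rows[12,16) x cols[0,8) = 4x8
Op 3 cut(0, 6): punch at orig (12,6); cuts so far [(12, 6)]; region rows[12,16) x cols[0,8) = 4x8
Unfold 1 (reflect across h@12): 2 holes -> [(11, 6), (12, 6)]
Unfold 2 (reflect across h@8): 4 holes -> [(3, 6), (4, 6), (11, 6), (12, 6)]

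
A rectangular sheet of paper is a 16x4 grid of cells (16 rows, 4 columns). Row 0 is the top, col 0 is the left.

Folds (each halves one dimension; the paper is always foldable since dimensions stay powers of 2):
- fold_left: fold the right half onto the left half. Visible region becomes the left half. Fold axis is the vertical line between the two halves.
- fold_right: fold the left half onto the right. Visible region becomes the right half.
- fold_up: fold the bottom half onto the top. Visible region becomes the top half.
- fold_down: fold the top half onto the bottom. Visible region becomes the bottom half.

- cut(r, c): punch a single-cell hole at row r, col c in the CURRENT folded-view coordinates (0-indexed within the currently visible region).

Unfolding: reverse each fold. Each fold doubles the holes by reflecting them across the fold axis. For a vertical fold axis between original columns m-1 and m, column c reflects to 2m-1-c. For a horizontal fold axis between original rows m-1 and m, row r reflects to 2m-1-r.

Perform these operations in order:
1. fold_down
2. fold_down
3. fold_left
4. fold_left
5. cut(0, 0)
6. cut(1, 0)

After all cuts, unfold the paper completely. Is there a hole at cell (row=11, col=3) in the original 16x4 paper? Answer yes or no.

Answer: yes

Derivation:
Op 1 fold_down: fold axis h@8; visible region now rows[8,16) x cols[0,4) = 8x4
Op 2 fold_down: fold axis h@12; visible region now rows[12,16) x cols[0,4) = 4x4
Op 3 fold_left: fold axis v@2; visible region now rows[12,16) x cols[0,2) = 4x2
Op 4 fold_left: fold axis v@1; visible region now rows[12,16) x cols[0,1) = 4x1
Op 5 cut(0, 0): punch at orig (12,0); cuts so far [(12, 0)]; region rows[12,16) x cols[0,1) = 4x1
Op 6 cut(1, 0): punch at orig (13,0); cuts so far [(12, 0), (13, 0)]; region rows[12,16) x cols[0,1) = 4x1
Unfold 1 (reflect across v@1): 4 holes -> [(12, 0), (12, 1), (13, 0), (13, 1)]
Unfold 2 (reflect across v@2): 8 holes -> [(12, 0), (12, 1), (12, 2), (12, 3), (13, 0), (13, 1), (13, 2), (13, 3)]
Unfold 3 (reflect across h@12): 16 holes -> [(10, 0), (10, 1), (10, 2), (10, 3), (11, 0), (11, 1), (11, 2), (11, 3), (12, 0), (12, 1), (12, 2), (12, 3), (13, 0), (13, 1), (13, 2), (13, 3)]
Unfold 4 (reflect across h@8): 32 holes -> [(2, 0), (2, 1), (2, 2), (2, 3), (3, 0), (3, 1), (3, 2), (3, 3), (4, 0), (4, 1), (4, 2), (4, 3), (5, 0), (5, 1), (5, 2), (5, 3), (10, 0), (10, 1), (10, 2), (10, 3), (11, 0), (11, 1), (11, 2), (11, 3), (12, 0), (12, 1), (12, 2), (12, 3), (13, 0), (13, 1), (13, 2), (13, 3)]
Holes: [(2, 0), (2, 1), (2, 2), (2, 3), (3, 0), (3, 1), (3, 2), (3, 3), (4, 0), (4, 1), (4, 2), (4, 3), (5, 0), (5, 1), (5, 2), (5, 3), (10, 0), (10, 1), (10, 2), (10, 3), (11, 0), (11, 1), (11, 2), (11, 3), (12, 0), (12, 1), (12, 2), (12, 3), (13, 0), (13, 1), (13, 2), (13, 3)]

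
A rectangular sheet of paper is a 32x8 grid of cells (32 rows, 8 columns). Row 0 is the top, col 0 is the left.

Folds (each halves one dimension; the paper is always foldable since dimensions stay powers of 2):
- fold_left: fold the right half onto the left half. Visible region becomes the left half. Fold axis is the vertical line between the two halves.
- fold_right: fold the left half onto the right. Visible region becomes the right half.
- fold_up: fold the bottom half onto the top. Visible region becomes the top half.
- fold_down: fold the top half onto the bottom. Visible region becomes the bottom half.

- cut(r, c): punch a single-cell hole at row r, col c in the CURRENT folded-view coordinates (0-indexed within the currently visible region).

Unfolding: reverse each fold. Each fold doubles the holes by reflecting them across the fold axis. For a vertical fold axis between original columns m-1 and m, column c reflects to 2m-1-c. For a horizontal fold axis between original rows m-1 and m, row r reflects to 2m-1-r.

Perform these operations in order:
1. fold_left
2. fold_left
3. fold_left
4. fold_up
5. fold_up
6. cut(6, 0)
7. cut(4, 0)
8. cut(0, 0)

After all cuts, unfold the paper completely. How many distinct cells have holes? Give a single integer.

Op 1 fold_left: fold axis v@4; visible region now rows[0,32) x cols[0,4) = 32x4
Op 2 fold_left: fold axis v@2; visible region now rows[0,32) x cols[0,2) = 32x2
Op 3 fold_left: fold axis v@1; visible region now rows[0,32) x cols[0,1) = 32x1
Op 4 fold_up: fold axis h@16; visible region now rows[0,16) x cols[0,1) = 16x1
Op 5 fold_up: fold axis h@8; visible region now rows[0,8) x cols[0,1) = 8x1
Op 6 cut(6, 0): punch at orig (6,0); cuts so far [(6, 0)]; region rows[0,8) x cols[0,1) = 8x1
Op 7 cut(4, 0): punch at orig (4,0); cuts so far [(4, 0), (6, 0)]; region rows[0,8) x cols[0,1) = 8x1
Op 8 cut(0, 0): punch at orig (0,0); cuts so far [(0, 0), (4, 0), (6, 0)]; region rows[0,8) x cols[0,1) = 8x1
Unfold 1 (reflect across h@8): 6 holes -> [(0, 0), (4, 0), (6, 0), (9, 0), (11, 0), (15, 0)]
Unfold 2 (reflect across h@16): 12 holes -> [(0, 0), (4, 0), (6, 0), (9, 0), (11, 0), (15, 0), (16, 0), (20, 0), (22, 0), (25, 0), (27, 0), (31, 0)]
Unfold 3 (reflect across v@1): 24 holes -> [(0, 0), (0, 1), (4, 0), (4, 1), (6, 0), (6, 1), (9, 0), (9, 1), (11, 0), (11, 1), (15, 0), (15, 1), (16, 0), (16, 1), (20, 0), (20, 1), (22, 0), (22, 1), (25, 0), (25, 1), (27, 0), (27, 1), (31, 0), (31, 1)]
Unfold 4 (reflect across v@2): 48 holes -> [(0, 0), (0, 1), (0, 2), (0, 3), (4, 0), (4, 1), (4, 2), (4, 3), (6, 0), (6, 1), (6, 2), (6, 3), (9, 0), (9, 1), (9, 2), (9, 3), (11, 0), (11, 1), (11, 2), (11, 3), (15, 0), (15, 1), (15, 2), (15, 3), (16, 0), (16, 1), (16, 2), (16, 3), (20, 0), (20, 1), (20, 2), (20, 3), (22, 0), (22, 1), (22, 2), (22, 3), (25, 0), (25, 1), (25, 2), (25, 3), (27, 0), (27, 1), (27, 2), (27, 3), (31, 0), (31, 1), (31, 2), (31, 3)]
Unfold 5 (reflect across v@4): 96 holes -> [(0, 0), (0, 1), (0, 2), (0, 3), (0, 4), (0, 5), (0, 6), (0, 7), (4, 0), (4, 1), (4, 2), (4, 3), (4, 4), (4, 5), (4, 6), (4, 7), (6, 0), (6, 1), (6, 2), (6, 3), (6, 4), (6, 5), (6, 6), (6, 7), (9, 0), (9, 1), (9, 2), (9, 3), (9, 4), (9, 5), (9, 6), (9, 7), (11, 0), (11, 1), (11, 2), (11, 3), (11, 4), (11, 5), (11, 6), (11, 7), (15, 0), (15, 1), (15, 2), (15, 3), (15, 4), (15, 5), (15, 6), (15, 7), (16, 0), (16, 1), (16, 2), (16, 3), (16, 4), (16, 5), (16, 6), (16, 7), (20, 0), (20, 1), (20, 2), (20, 3), (20, 4), (20, 5), (20, 6), (20, 7), (22, 0), (22, 1), (22, 2), (22, 3), (22, 4), (22, 5), (22, 6), (22, 7), (25, 0), (25, 1), (25, 2), (25, 3), (25, 4), (25, 5), (25, 6), (25, 7), (27, 0), (27, 1), (27, 2), (27, 3), (27, 4), (27, 5), (27, 6), (27, 7), (31, 0), (31, 1), (31, 2), (31, 3), (31, 4), (31, 5), (31, 6), (31, 7)]

Answer: 96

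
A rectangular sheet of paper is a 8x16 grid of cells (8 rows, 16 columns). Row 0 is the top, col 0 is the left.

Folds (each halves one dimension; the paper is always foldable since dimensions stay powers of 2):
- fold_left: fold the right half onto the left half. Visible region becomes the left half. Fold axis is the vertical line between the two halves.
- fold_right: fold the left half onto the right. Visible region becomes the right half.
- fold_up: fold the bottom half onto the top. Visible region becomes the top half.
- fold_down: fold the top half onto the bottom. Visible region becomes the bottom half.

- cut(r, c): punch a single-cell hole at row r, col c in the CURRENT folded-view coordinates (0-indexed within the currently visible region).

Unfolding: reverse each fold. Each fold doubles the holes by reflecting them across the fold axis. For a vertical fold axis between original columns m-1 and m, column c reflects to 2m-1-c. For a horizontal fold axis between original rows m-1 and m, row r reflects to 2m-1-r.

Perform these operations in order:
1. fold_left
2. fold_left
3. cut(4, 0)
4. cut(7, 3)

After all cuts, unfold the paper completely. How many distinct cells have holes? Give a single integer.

Answer: 8

Derivation:
Op 1 fold_left: fold axis v@8; visible region now rows[0,8) x cols[0,8) = 8x8
Op 2 fold_left: fold axis v@4; visible region now rows[0,8) x cols[0,4) = 8x4
Op 3 cut(4, 0): punch at orig (4,0); cuts so far [(4, 0)]; region rows[0,8) x cols[0,4) = 8x4
Op 4 cut(7, 3): punch at orig (7,3); cuts so far [(4, 0), (7, 3)]; region rows[0,8) x cols[0,4) = 8x4
Unfold 1 (reflect across v@4): 4 holes -> [(4, 0), (4, 7), (7, 3), (7, 4)]
Unfold 2 (reflect across v@8): 8 holes -> [(4, 0), (4, 7), (4, 8), (4, 15), (7, 3), (7, 4), (7, 11), (7, 12)]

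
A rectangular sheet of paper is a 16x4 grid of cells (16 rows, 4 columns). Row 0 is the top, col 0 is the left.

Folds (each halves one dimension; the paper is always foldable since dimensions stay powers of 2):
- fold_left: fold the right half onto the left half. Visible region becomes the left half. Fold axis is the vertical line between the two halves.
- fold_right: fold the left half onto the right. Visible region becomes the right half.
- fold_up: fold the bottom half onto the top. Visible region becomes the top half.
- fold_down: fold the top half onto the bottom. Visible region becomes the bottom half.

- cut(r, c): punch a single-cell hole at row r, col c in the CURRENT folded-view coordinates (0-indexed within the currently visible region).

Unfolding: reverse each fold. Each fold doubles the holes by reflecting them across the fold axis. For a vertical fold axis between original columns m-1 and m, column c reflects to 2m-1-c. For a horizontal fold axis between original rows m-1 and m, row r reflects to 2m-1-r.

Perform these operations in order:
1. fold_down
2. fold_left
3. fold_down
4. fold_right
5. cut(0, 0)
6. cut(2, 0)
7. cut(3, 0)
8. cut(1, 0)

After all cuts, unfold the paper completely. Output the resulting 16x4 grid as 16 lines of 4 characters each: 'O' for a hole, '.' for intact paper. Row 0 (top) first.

Op 1 fold_down: fold axis h@8; visible region now rows[8,16) x cols[0,4) = 8x4
Op 2 fold_left: fold axis v@2; visible region now rows[8,16) x cols[0,2) = 8x2
Op 3 fold_down: fold axis h@12; visible region now rows[12,16) x cols[0,2) = 4x2
Op 4 fold_right: fold axis v@1; visible region now rows[12,16) x cols[1,2) = 4x1
Op 5 cut(0, 0): punch at orig (12,1); cuts so far [(12, 1)]; region rows[12,16) x cols[1,2) = 4x1
Op 6 cut(2, 0): punch at orig (14,1); cuts so far [(12, 1), (14, 1)]; region rows[12,16) x cols[1,2) = 4x1
Op 7 cut(3, 0): punch at orig (15,1); cuts so far [(12, 1), (14, 1), (15, 1)]; region rows[12,16) x cols[1,2) = 4x1
Op 8 cut(1, 0): punch at orig (13,1); cuts so far [(12, 1), (13, 1), (14, 1), (15, 1)]; region rows[12,16) x cols[1,2) = 4x1
Unfold 1 (reflect across v@1): 8 holes -> [(12, 0), (12, 1), (13, 0), (13, 1), (14, 0), (14, 1), (15, 0), (15, 1)]
Unfold 2 (reflect across h@12): 16 holes -> [(8, 0), (8, 1), (9, 0), (9, 1), (10, 0), (10, 1), (11, 0), (11, 1), (12, 0), (12, 1), (13, 0), (13, 1), (14, 0), (14, 1), (15, 0), (15, 1)]
Unfold 3 (reflect across v@2): 32 holes -> [(8, 0), (8, 1), (8, 2), (8, 3), (9, 0), (9, 1), (9, 2), (9, 3), (10, 0), (10, 1), (10, 2), (10, 3), (11, 0), (11, 1), (11, 2), (11, 3), (12, 0), (12, 1), (12, 2), (12, 3), (13, 0), (13, 1), (13, 2), (13, 3), (14, 0), (14, 1), (14, 2), (14, 3), (15, 0), (15, 1), (15, 2), (15, 3)]
Unfold 4 (reflect across h@8): 64 holes -> [(0, 0), (0, 1), (0, 2), (0, 3), (1, 0), (1, 1), (1, 2), (1, 3), (2, 0), (2, 1), (2, 2), (2, 3), (3, 0), (3, 1), (3, 2), (3, 3), (4, 0), (4, 1), (4, 2), (4, 3), (5, 0), (5, 1), (5, 2), (5, 3), (6, 0), (6, 1), (6, 2), (6, 3), (7, 0), (7, 1), (7, 2), (7, 3), (8, 0), (8, 1), (8, 2), (8, 3), (9, 0), (9, 1), (9, 2), (9, 3), (10, 0), (10, 1), (10, 2), (10, 3), (11, 0), (11, 1), (11, 2), (11, 3), (12, 0), (12, 1), (12, 2), (12, 3), (13, 0), (13, 1), (13, 2), (13, 3), (14, 0), (14, 1), (14, 2), (14, 3), (15, 0), (15, 1), (15, 2), (15, 3)]

Answer: OOOO
OOOO
OOOO
OOOO
OOOO
OOOO
OOOO
OOOO
OOOO
OOOO
OOOO
OOOO
OOOO
OOOO
OOOO
OOOO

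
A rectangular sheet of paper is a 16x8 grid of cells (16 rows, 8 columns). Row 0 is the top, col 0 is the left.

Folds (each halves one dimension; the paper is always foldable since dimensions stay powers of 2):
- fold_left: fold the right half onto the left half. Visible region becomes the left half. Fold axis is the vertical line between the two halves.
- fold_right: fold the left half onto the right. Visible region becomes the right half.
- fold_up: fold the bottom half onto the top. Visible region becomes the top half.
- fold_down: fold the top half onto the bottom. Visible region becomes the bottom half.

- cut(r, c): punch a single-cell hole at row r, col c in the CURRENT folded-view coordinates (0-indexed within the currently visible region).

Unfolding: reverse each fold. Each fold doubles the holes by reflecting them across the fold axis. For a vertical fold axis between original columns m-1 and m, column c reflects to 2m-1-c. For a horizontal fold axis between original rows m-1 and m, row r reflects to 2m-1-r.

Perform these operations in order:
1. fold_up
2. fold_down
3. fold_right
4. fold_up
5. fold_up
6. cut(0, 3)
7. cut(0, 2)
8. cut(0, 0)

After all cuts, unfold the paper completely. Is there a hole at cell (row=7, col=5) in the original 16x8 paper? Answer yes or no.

Op 1 fold_up: fold axis h@8; visible region now rows[0,8) x cols[0,8) = 8x8
Op 2 fold_down: fold axis h@4; visible region now rows[4,8) x cols[0,8) = 4x8
Op 3 fold_right: fold axis v@4; visible region now rows[4,8) x cols[4,8) = 4x4
Op 4 fold_up: fold axis h@6; visible region now rows[4,6) x cols[4,8) = 2x4
Op 5 fold_up: fold axis h@5; visible region now rows[4,5) x cols[4,8) = 1x4
Op 6 cut(0, 3): punch at orig (4,7); cuts so far [(4, 7)]; region rows[4,5) x cols[4,8) = 1x4
Op 7 cut(0, 2): punch at orig (4,6); cuts so far [(4, 6), (4, 7)]; region rows[4,5) x cols[4,8) = 1x4
Op 8 cut(0, 0): punch at orig (4,4); cuts so far [(4, 4), (4, 6), (4, 7)]; region rows[4,5) x cols[4,8) = 1x4
Unfold 1 (reflect across h@5): 6 holes -> [(4, 4), (4, 6), (4, 7), (5, 4), (5, 6), (5, 7)]
Unfold 2 (reflect across h@6): 12 holes -> [(4, 4), (4, 6), (4, 7), (5, 4), (5, 6), (5, 7), (6, 4), (6, 6), (6, 7), (7, 4), (7, 6), (7, 7)]
Unfold 3 (reflect across v@4): 24 holes -> [(4, 0), (4, 1), (4, 3), (4, 4), (4, 6), (4, 7), (5, 0), (5, 1), (5, 3), (5, 4), (5, 6), (5, 7), (6, 0), (6, 1), (6, 3), (6, 4), (6, 6), (6, 7), (7, 0), (7, 1), (7, 3), (7, 4), (7, 6), (7, 7)]
Unfold 4 (reflect across h@4): 48 holes -> [(0, 0), (0, 1), (0, 3), (0, 4), (0, 6), (0, 7), (1, 0), (1, 1), (1, 3), (1, 4), (1, 6), (1, 7), (2, 0), (2, 1), (2, 3), (2, 4), (2, 6), (2, 7), (3, 0), (3, 1), (3, 3), (3, 4), (3, 6), (3, 7), (4, 0), (4, 1), (4, 3), (4, 4), (4, 6), (4, 7), (5, 0), (5, 1), (5, 3), (5, 4), (5, 6), (5, 7), (6, 0), (6, 1), (6, 3), (6, 4), (6, 6), (6, 7), (7, 0), (7, 1), (7, 3), (7, 4), (7, 6), (7, 7)]
Unfold 5 (reflect across h@8): 96 holes -> [(0, 0), (0, 1), (0, 3), (0, 4), (0, 6), (0, 7), (1, 0), (1, 1), (1, 3), (1, 4), (1, 6), (1, 7), (2, 0), (2, 1), (2, 3), (2, 4), (2, 6), (2, 7), (3, 0), (3, 1), (3, 3), (3, 4), (3, 6), (3, 7), (4, 0), (4, 1), (4, 3), (4, 4), (4, 6), (4, 7), (5, 0), (5, 1), (5, 3), (5, 4), (5, 6), (5, 7), (6, 0), (6, 1), (6, 3), (6, 4), (6, 6), (6, 7), (7, 0), (7, 1), (7, 3), (7, 4), (7, 6), (7, 7), (8, 0), (8, 1), (8, 3), (8, 4), (8, 6), (8, 7), (9, 0), (9, 1), (9, 3), (9, 4), (9, 6), (9, 7), (10, 0), (10, 1), (10, 3), (10, 4), (10, 6), (10, 7), (11, 0), (11, 1), (11, 3), (11, 4), (11, 6), (11, 7), (12, 0), (12, 1), (12, 3), (12, 4), (12, 6), (12, 7), (13, 0), (13, 1), (13, 3), (13, 4), (13, 6), (13, 7), (14, 0), (14, 1), (14, 3), (14, 4), (14, 6), (14, 7), (15, 0), (15, 1), (15, 3), (15, 4), (15, 6), (15, 7)]
Holes: [(0, 0), (0, 1), (0, 3), (0, 4), (0, 6), (0, 7), (1, 0), (1, 1), (1, 3), (1, 4), (1, 6), (1, 7), (2, 0), (2, 1), (2, 3), (2, 4), (2, 6), (2, 7), (3, 0), (3, 1), (3, 3), (3, 4), (3, 6), (3, 7), (4, 0), (4, 1), (4, 3), (4, 4), (4, 6), (4, 7), (5, 0), (5, 1), (5, 3), (5, 4), (5, 6), (5, 7), (6, 0), (6, 1), (6, 3), (6, 4), (6, 6), (6, 7), (7, 0), (7, 1), (7, 3), (7, 4), (7, 6), (7, 7), (8, 0), (8, 1), (8, 3), (8, 4), (8, 6), (8, 7), (9, 0), (9, 1), (9, 3), (9, 4), (9, 6), (9, 7), (10, 0), (10, 1), (10, 3), (10, 4), (10, 6), (10, 7), (11, 0), (11, 1), (11, 3), (11, 4), (11, 6), (11, 7), (12, 0), (12, 1), (12, 3), (12, 4), (12, 6), (12, 7), (13, 0), (13, 1), (13, 3), (13, 4), (13, 6), (13, 7), (14, 0), (14, 1), (14, 3), (14, 4), (14, 6), (14, 7), (15, 0), (15, 1), (15, 3), (15, 4), (15, 6), (15, 7)]

Answer: no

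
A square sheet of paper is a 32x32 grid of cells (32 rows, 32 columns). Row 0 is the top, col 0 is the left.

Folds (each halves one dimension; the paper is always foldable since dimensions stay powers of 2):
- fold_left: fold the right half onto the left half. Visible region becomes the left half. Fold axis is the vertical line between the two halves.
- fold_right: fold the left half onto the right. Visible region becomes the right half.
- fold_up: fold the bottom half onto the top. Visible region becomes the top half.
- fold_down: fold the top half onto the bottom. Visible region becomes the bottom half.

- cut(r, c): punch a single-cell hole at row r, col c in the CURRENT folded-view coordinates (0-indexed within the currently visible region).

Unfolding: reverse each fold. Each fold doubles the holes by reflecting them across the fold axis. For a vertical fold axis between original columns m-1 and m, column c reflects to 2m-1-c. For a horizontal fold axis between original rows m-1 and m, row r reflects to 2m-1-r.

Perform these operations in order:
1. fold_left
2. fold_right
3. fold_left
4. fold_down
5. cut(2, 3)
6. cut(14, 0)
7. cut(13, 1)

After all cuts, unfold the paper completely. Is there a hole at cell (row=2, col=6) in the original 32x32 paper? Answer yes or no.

Op 1 fold_left: fold axis v@16; visible region now rows[0,32) x cols[0,16) = 32x16
Op 2 fold_right: fold axis v@8; visible region now rows[0,32) x cols[8,16) = 32x8
Op 3 fold_left: fold axis v@12; visible region now rows[0,32) x cols[8,12) = 32x4
Op 4 fold_down: fold axis h@16; visible region now rows[16,32) x cols[8,12) = 16x4
Op 5 cut(2, 3): punch at orig (18,11); cuts so far [(18, 11)]; region rows[16,32) x cols[8,12) = 16x4
Op 6 cut(14, 0): punch at orig (30,8); cuts so far [(18, 11), (30, 8)]; region rows[16,32) x cols[8,12) = 16x4
Op 7 cut(13, 1): punch at orig (29,9); cuts so far [(18, 11), (29, 9), (30, 8)]; region rows[16,32) x cols[8,12) = 16x4
Unfold 1 (reflect across h@16): 6 holes -> [(1, 8), (2, 9), (13, 11), (18, 11), (29, 9), (30, 8)]
Unfold 2 (reflect across v@12): 12 holes -> [(1, 8), (1, 15), (2, 9), (2, 14), (13, 11), (13, 12), (18, 11), (18, 12), (29, 9), (29, 14), (30, 8), (30, 15)]
Unfold 3 (reflect across v@8): 24 holes -> [(1, 0), (1, 7), (1, 8), (1, 15), (2, 1), (2, 6), (2, 9), (2, 14), (13, 3), (13, 4), (13, 11), (13, 12), (18, 3), (18, 4), (18, 11), (18, 12), (29, 1), (29, 6), (29, 9), (29, 14), (30, 0), (30, 7), (30, 8), (30, 15)]
Unfold 4 (reflect across v@16): 48 holes -> [(1, 0), (1, 7), (1, 8), (1, 15), (1, 16), (1, 23), (1, 24), (1, 31), (2, 1), (2, 6), (2, 9), (2, 14), (2, 17), (2, 22), (2, 25), (2, 30), (13, 3), (13, 4), (13, 11), (13, 12), (13, 19), (13, 20), (13, 27), (13, 28), (18, 3), (18, 4), (18, 11), (18, 12), (18, 19), (18, 20), (18, 27), (18, 28), (29, 1), (29, 6), (29, 9), (29, 14), (29, 17), (29, 22), (29, 25), (29, 30), (30, 0), (30, 7), (30, 8), (30, 15), (30, 16), (30, 23), (30, 24), (30, 31)]
Holes: [(1, 0), (1, 7), (1, 8), (1, 15), (1, 16), (1, 23), (1, 24), (1, 31), (2, 1), (2, 6), (2, 9), (2, 14), (2, 17), (2, 22), (2, 25), (2, 30), (13, 3), (13, 4), (13, 11), (13, 12), (13, 19), (13, 20), (13, 27), (13, 28), (18, 3), (18, 4), (18, 11), (18, 12), (18, 19), (18, 20), (18, 27), (18, 28), (29, 1), (29, 6), (29, 9), (29, 14), (29, 17), (29, 22), (29, 25), (29, 30), (30, 0), (30, 7), (30, 8), (30, 15), (30, 16), (30, 23), (30, 24), (30, 31)]

Answer: yes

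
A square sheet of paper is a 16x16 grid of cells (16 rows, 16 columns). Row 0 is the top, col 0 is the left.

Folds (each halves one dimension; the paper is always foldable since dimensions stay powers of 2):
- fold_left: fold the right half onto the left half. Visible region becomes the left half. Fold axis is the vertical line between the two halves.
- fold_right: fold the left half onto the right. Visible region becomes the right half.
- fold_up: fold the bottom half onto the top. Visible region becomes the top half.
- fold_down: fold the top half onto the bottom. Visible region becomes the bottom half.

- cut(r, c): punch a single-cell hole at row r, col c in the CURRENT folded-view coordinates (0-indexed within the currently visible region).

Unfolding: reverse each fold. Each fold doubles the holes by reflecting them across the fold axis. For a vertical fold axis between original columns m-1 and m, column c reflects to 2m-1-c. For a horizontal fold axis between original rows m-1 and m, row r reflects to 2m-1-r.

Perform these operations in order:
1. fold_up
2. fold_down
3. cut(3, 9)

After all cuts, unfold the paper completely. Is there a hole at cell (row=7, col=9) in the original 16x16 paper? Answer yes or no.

Answer: yes

Derivation:
Op 1 fold_up: fold axis h@8; visible region now rows[0,8) x cols[0,16) = 8x16
Op 2 fold_down: fold axis h@4; visible region now rows[4,8) x cols[0,16) = 4x16
Op 3 cut(3, 9): punch at orig (7,9); cuts so far [(7, 9)]; region rows[4,8) x cols[0,16) = 4x16
Unfold 1 (reflect across h@4): 2 holes -> [(0, 9), (7, 9)]
Unfold 2 (reflect across h@8): 4 holes -> [(0, 9), (7, 9), (8, 9), (15, 9)]
Holes: [(0, 9), (7, 9), (8, 9), (15, 9)]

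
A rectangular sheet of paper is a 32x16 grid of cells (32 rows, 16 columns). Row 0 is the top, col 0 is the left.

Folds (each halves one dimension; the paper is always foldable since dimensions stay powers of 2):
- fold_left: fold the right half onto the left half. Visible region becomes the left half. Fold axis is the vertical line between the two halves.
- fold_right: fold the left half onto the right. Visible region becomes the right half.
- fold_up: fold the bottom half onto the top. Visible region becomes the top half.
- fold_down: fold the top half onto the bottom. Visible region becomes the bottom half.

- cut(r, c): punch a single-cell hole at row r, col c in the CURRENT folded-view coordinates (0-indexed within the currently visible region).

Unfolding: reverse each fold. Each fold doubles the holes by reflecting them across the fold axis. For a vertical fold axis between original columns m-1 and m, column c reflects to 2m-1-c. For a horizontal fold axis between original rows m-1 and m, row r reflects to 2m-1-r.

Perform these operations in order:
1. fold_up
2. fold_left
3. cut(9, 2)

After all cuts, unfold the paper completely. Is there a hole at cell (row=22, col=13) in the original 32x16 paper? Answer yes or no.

Op 1 fold_up: fold axis h@16; visible region now rows[0,16) x cols[0,16) = 16x16
Op 2 fold_left: fold axis v@8; visible region now rows[0,16) x cols[0,8) = 16x8
Op 3 cut(9, 2): punch at orig (9,2); cuts so far [(9, 2)]; region rows[0,16) x cols[0,8) = 16x8
Unfold 1 (reflect across v@8): 2 holes -> [(9, 2), (9, 13)]
Unfold 2 (reflect across h@16): 4 holes -> [(9, 2), (9, 13), (22, 2), (22, 13)]
Holes: [(9, 2), (9, 13), (22, 2), (22, 13)]

Answer: yes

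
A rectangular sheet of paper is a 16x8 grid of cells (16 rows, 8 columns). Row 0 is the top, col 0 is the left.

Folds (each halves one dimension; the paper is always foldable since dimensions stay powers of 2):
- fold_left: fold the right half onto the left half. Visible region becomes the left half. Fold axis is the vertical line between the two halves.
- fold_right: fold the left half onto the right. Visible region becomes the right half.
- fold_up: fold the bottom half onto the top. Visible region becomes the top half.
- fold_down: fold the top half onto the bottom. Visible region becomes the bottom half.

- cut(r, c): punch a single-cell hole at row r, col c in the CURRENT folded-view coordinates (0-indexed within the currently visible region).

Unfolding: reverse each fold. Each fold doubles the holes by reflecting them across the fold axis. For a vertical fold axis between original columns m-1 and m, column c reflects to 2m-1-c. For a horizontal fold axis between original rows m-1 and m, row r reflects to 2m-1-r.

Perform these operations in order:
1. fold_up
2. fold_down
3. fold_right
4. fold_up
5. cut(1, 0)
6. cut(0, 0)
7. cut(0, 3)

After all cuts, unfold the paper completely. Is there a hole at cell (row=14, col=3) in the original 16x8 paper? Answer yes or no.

Op 1 fold_up: fold axis h@8; visible region now rows[0,8) x cols[0,8) = 8x8
Op 2 fold_down: fold axis h@4; visible region now rows[4,8) x cols[0,8) = 4x8
Op 3 fold_right: fold axis v@4; visible region now rows[4,8) x cols[4,8) = 4x4
Op 4 fold_up: fold axis h@6; visible region now rows[4,6) x cols[4,8) = 2x4
Op 5 cut(1, 0): punch at orig (5,4); cuts so far [(5, 4)]; region rows[4,6) x cols[4,8) = 2x4
Op 6 cut(0, 0): punch at orig (4,4); cuts so far [(4, 4), (5, 4)]; region rows[4,6) x cols[4,8) = 2x4
Op 7 cut(0, 3): punch at orig (4,7); cuts so far [(4, 4), (4, 7), (5, 4)]; region rows[4,6) x cols[4,8) = 2x4
Unfold 1 (reflect across h@6): 6 holes -> [(4, 4), (4, 7), (5, 4), (6, 4), (7, 4), (7, 7)]
Unfold 2 (reflect across v@4): 12 holes -> [(4, 0), (4, 3), (4, 4), (4, 7), (5, 3), (5, 4), (6, 3), (6, 4), (7, 0), (7, 3), (7, 4), (7, 7)]
Unfold 3 (reflect across h@4): 24 holes -> [(0, 0), (0, 3), (0, 4), (0, 7), (1, 3), (1, 4), (2, 3), (2, 4), (3, 0), (3, 3), (3, 4), (3, 7), (4, 0), (4, 3), (4, 4), (4, 7), (5, 3), (5, 4), (6, 3), (6, 4), (7, 0), (7, 3), (7, 4), (7, 7)]
Unfold 4 (reflect across h@8): 48 holes -> [(0, 0), (0, 3), (0, 4), (0, 7), (1, 3), (1, 4), (2, 3), (2, 4), (3, 0), (3, 3), (3, 4), (3, 7), (4, 0), (4, 3), (4, 4), (4, 7), (5, 3), (5, 4), (6, 3), (6, 4), (7, 0), (7, 3), (7, 4), (7, 7), (8, 0), (8, 3), (8, 4), (8, 7), (9, 3), (9, 4), (10, 3), (10, 4), (11, 0), (11, 3), (11, 4), (11, 7), (12, 0), (12, 3), (12, 4), (12, 7), (13, 3), (13, 4), (14, 3), (14, 4), (15, 0), (15, 3), (15, 4), (15, 7)]
Holes: [(0, 0), (0, 3), (0, 4), (0, 7), (1, 3), (1, 4), (2, 3), (2, 4), (3, 0), (3, 3), (3, 4), (3, 7), (4, 0), (4, 3), (4, 4), (4, 7), (5, 3), (5, 4), (6, 3), (6, 4), (7, 0), (7, 3), (7, 4), (7, 7), (8, 0), (8, 3), (8, 4), (8, 7), (9, 3), (9, 4), (10, 3), (10, 4), (11, 0), (11, 3), (11, 4), (11, 7), (12, 0), (12, 3), (12, 4), (12, 7), (13, 3), (13, 4), (14, 3), (14, 4), (15, 0), (15, 3), (15, 4), (15, 7)]

Answer: yes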